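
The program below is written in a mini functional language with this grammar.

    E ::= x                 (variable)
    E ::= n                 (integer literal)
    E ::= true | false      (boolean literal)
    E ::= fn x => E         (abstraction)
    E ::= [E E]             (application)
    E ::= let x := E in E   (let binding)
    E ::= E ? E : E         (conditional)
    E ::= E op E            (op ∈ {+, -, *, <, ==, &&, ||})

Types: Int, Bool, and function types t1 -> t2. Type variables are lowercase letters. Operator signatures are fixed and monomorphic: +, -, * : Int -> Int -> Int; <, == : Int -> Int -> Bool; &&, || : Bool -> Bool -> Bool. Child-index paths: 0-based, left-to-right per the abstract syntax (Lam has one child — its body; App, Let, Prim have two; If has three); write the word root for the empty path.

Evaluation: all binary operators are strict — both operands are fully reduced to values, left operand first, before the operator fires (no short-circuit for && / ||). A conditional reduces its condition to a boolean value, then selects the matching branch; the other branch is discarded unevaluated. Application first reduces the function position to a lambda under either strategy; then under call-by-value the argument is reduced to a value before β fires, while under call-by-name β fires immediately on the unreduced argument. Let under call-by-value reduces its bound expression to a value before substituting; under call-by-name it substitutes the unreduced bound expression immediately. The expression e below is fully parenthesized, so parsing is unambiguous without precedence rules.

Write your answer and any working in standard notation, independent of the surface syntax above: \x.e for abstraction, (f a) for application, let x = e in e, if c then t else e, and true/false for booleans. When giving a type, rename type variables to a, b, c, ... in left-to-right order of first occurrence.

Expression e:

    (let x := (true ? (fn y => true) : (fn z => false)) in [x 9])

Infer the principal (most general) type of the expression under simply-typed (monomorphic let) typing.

Working:
  unify Bool ~ Bool
\y._ : a -> Bool
\z._ : b -> Bool
  unify a -> Bool ~ b -> Bool
  unify a ~ b
  unify Bool ~ Bool
let x : b -> Bool
x : b -> Bool
  unify b -> Bool ~ Int -> c
  unify b ~ Int
  unify Bool ~ c
_ _ : Bool

Answer: Bool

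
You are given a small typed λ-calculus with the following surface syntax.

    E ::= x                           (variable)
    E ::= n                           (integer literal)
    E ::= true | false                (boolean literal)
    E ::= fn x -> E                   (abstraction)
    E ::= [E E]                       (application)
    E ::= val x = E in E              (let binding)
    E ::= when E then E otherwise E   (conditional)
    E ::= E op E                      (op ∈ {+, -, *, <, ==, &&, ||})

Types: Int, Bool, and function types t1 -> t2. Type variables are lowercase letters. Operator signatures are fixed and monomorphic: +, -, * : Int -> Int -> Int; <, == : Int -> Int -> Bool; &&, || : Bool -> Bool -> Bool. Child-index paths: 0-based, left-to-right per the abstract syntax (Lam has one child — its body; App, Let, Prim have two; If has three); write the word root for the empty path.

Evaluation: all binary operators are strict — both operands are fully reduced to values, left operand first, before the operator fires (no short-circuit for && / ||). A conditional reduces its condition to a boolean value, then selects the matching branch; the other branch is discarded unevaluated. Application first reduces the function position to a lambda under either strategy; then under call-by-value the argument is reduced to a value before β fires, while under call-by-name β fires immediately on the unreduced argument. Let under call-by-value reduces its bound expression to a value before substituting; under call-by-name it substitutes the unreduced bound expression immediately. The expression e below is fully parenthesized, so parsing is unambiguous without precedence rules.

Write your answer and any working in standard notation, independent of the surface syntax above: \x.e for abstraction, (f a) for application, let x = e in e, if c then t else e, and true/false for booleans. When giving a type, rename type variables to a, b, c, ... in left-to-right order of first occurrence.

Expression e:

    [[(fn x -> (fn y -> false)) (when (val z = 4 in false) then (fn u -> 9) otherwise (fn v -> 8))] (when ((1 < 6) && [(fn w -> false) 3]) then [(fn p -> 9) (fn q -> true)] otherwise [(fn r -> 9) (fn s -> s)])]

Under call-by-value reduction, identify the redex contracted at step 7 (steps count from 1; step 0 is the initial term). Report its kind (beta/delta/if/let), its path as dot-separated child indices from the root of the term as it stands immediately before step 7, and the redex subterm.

Working:
step 0: (((\x.(\y.false)) (if (let z = 4 in false) then (\u.9) else (\v.8))) (if ((1 < 6) && ((\w.false) 3)) then ((\p.9) (\q.true)) else ((\r.9) (\s.s))))
step 1: [let@0.1.0] (((\x.(\y.false)) (if false then (\u.9) else (\v.8))) (if ((1 < 6) && ((\w.false) 3)) then ((\p.9) (\q.true)) else ((\r.9) (\s.s))))
step 2: [if@0.1] (((\x.(\y.false)) (\v.8)) (if ((1 < 6) && ((\w.false) 3)) then ((\p.9) (\q.true)) else ((\r.9) (\s.s))))
step 3: [beta@0] ((\y.false) (if ((1 < 6) && ((\w.false) 3)) then ((\p.9) (\q.true)) else ((\r.9) (\s.s))))
step 4: [delta@1.0.0] ((\y.false) (if (true && ((\w.false) 3)) then ((\p.9) (\q.true)) else ((\r.9) (\s.s))))
step 5: [beta@1.0.1] ((\y.false) (if (true && false) then ((\p.9) (\q.true)) else ((\r.9) (\s.s))))
step 6: [delta@1.0] ((\y.false) (if false then ((\p.9) (\q.true)) else ((\r.9) (\s.s))))
step 7: [if@1] ((\y.false) ((\r.9) (\s.s)))

Answer: if at 1 : (if false then ((\p.9) (\q.true)) else ((\r.9) (\s.s)))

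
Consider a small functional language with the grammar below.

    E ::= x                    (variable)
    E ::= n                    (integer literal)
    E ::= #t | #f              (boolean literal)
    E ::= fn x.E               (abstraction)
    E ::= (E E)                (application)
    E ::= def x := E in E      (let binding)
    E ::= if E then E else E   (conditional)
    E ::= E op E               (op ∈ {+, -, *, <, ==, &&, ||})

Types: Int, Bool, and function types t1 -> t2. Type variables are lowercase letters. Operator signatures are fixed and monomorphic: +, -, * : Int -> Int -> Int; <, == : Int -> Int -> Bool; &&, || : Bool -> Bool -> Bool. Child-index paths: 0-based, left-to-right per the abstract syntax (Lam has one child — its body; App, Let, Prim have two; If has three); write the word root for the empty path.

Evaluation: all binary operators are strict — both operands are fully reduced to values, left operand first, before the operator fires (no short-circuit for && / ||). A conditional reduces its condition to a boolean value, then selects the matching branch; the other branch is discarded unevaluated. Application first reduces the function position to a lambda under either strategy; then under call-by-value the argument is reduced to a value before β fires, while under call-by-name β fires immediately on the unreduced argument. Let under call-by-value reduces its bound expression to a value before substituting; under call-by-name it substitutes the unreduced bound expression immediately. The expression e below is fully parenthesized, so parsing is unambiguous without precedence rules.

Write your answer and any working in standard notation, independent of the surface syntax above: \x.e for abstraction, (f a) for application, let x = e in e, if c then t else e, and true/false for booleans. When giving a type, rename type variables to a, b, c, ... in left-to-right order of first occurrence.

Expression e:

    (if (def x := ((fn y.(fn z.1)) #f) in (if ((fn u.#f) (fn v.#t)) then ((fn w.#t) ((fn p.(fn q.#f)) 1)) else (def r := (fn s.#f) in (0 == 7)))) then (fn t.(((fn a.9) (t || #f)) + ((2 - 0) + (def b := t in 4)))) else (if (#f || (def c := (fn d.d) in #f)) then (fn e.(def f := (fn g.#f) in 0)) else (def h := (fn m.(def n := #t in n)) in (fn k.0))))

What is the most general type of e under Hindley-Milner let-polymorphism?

Derivation:
\z._ : b -> Int
\y._ : a -> b -> Int
  unify a -> b -> Int ~ Bool -> c
  unify a ~ Bool
  unify b -> Int ~ c
_ _ : b -> Int
let x : forall. b -> Int
\u._ : d -> Bool
\v._ : e -> Bool
  unify d -> Bool ~ (e -> Bool) -> f
  unify d ~ e -> Bool
  unify Bool ~ f
_ _ : Bool
  unify Bool ~ Bool
\w._ : g -> Bool
\q._ : i -> Bool
\p._ : h -> i -> Bool
  unify h -> i -> Bool ~ Int -> j
  unify h ~ Int
  unify i -> Bool ~ j
_ _ : i -> Bool
  unify g -> Bool ~ (i -> Bool) -> k
  unify g ~ i -> Bool
  unify Bool ~ k
_ _ : Bool
\s._ : l -> Bool
let r : forall. l -> Bool
  unify Int ~ Int
  unify Int ~ Int
  unify Bool ~ Bool
  unify Bool ~ Bool
\a._ : n -> Int
t : m
  unify m ~ Bool
  unify Bool ~ Bool
  unify n -> Int ~ Bool -> o
  unify n ~ Bool
  unify Int ~ o
_ _ : Int
  unify Int ~ Int
  unify Int ~ Int
  unify Int ~ Int
  unify Int ~ Int
t : Bool
let b : Bool
  unify Int ~ Int
  unify Int ~ Int
\t._ : Bool -> Int
  unify Bool ~ Bool
d : p
\d._ : p -> p
let c : forall. p -> p
  unify Bool ~ Bool
  unify Bool ~ Bool
\g._ : r -> Bool
let f : forall. r -> Bool
\e._ : q -> Int
let n : Bool
n : Bool
\m._ : s -> Bool
let h : forall. s -> Bool
\k._ : t -> Int
  unify q -> Int ~ t -> Int
  unify q ~ t
  unify Int ~ Int
  unify Bool -> Int ~ t -> Int
  unify Bool ~ t
  unify Int ~ Int

Answer: Bool -> Int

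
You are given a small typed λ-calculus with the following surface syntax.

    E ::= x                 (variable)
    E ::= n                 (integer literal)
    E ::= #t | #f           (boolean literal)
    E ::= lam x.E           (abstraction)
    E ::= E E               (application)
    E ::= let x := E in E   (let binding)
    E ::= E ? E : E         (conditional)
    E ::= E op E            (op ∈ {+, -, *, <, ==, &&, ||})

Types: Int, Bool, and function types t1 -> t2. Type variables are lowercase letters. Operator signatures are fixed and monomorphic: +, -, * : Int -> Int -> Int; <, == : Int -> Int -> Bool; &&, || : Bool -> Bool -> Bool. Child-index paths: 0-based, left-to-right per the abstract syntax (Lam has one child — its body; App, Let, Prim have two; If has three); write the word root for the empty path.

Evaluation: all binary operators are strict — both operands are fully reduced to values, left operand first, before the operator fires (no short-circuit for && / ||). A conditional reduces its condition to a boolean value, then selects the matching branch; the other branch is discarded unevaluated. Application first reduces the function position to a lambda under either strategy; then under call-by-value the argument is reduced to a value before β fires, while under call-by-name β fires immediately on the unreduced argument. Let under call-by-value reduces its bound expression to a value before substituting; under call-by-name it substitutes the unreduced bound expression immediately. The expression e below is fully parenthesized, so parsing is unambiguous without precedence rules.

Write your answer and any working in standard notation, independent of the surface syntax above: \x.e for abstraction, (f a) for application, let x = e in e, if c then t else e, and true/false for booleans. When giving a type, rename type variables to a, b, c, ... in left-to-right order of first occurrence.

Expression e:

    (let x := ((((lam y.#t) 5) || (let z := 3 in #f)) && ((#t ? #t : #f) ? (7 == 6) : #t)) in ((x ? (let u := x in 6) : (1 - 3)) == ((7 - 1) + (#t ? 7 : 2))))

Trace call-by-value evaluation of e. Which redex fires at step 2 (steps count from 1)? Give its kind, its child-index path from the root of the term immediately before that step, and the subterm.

Answer: let at 0.0.1 : (let z = 3 in false)

Trace:
step 0: (let x = ((((\y.true) 5) || (let z = 3 in false)) && (if (if true then true else false) then (7 == 6) else true)) in ((if x then (let u = x in 6) else (1 - 3)) == ((7 - 1) + (if true then 7 else 2))))
step 1: [beta@0.0.0] (let x = ((true || (let z = 3 in false)) && (if (if true then true else false) then (7 == 6) else true)) in ((if x then (let u = x in 6) else (1 - 3)) == ((7 - 1) + (if true then 7 else 2))))
step 2: [let@0.0.1] (let x = ((true || false) && (if (if true then true else false) then (7 == 6) else true)) in ((if x then (let u = x in 6) else (1 - 3)) == ((7 - 1) + (if true then 7 else 2))))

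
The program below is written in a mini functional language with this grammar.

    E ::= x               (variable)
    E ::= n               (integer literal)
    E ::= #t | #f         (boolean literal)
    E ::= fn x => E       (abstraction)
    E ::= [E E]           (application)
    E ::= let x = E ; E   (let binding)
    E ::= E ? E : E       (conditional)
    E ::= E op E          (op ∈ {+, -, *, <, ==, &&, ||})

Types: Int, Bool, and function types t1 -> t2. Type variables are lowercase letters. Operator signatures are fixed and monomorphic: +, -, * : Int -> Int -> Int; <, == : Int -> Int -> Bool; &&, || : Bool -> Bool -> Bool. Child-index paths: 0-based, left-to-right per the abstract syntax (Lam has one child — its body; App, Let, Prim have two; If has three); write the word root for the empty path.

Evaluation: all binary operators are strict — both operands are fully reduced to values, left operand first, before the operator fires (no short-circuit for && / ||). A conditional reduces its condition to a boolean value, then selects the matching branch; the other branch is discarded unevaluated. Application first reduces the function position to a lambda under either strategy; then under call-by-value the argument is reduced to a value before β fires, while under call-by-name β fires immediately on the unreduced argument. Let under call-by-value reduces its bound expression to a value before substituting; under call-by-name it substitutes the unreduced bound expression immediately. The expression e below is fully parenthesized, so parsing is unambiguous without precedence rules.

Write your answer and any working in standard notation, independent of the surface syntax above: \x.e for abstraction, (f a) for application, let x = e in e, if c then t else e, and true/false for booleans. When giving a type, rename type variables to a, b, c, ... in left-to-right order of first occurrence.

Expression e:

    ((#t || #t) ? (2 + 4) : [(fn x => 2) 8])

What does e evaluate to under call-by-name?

Working:
step 0: (if (true || true) then (2 + 4) else ((\x.2) 8))
step 1: [delta@0] (if true then (2 + 4) else ((\x.2) 8))
step 2: [if@root] (2 + 4)
step 3: [delta@root] 6

Answer: 6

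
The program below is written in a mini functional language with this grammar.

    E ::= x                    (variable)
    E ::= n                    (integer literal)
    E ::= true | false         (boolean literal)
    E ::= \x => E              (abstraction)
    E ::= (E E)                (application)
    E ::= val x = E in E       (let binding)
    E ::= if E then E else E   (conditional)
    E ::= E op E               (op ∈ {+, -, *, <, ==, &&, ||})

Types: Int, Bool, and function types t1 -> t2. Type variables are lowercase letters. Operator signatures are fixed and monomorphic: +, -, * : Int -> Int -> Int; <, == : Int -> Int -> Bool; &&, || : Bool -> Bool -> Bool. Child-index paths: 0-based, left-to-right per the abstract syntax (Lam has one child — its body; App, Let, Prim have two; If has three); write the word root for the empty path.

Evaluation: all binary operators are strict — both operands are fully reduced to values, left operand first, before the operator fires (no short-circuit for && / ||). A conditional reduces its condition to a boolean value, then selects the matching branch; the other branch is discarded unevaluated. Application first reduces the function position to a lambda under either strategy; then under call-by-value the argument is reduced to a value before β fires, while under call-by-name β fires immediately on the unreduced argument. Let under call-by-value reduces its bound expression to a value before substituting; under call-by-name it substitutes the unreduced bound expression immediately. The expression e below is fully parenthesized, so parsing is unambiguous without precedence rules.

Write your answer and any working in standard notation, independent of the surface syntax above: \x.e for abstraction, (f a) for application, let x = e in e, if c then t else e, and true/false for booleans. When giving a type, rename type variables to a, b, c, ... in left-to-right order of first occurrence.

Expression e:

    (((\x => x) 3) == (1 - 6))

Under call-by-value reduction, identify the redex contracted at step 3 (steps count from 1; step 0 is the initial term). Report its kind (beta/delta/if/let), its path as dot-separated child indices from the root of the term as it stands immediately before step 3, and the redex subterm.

Trace:
step 0: (((\x.x) 3) == (1 - 6))
step 1: [beta@0] (3 == (1 - 6))
step 2: [delta@1] (3 == -5)
step 3: [delta@root] false

Answer: delta at root : (3 == -5)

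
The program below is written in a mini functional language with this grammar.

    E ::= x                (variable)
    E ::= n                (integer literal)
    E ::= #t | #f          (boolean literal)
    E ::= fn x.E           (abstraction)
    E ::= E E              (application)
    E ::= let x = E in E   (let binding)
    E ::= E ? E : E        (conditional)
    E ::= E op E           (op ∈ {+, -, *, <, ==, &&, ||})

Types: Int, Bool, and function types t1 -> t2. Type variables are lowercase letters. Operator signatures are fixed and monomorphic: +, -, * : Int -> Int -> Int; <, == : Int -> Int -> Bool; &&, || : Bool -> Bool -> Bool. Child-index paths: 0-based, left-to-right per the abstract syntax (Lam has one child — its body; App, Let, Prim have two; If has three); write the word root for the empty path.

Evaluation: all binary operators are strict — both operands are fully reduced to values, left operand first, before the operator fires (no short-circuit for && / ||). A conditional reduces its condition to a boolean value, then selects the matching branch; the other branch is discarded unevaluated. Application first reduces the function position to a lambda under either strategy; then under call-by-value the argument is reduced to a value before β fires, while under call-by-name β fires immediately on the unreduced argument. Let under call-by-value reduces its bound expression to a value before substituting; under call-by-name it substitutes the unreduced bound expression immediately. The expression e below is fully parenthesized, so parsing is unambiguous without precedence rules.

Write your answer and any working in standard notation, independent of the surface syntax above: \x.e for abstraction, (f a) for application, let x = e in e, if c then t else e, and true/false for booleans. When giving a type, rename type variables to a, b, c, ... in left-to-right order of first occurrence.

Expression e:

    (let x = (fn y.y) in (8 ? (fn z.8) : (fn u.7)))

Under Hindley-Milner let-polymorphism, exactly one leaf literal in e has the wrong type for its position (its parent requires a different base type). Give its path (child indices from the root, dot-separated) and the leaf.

Answer: 1.0 : 8

Working:
y : a
\y._ : a -> a
let x : forall. a -> a
  unify Int ~ Bool
  FAIL: mismatch Int ~ Bool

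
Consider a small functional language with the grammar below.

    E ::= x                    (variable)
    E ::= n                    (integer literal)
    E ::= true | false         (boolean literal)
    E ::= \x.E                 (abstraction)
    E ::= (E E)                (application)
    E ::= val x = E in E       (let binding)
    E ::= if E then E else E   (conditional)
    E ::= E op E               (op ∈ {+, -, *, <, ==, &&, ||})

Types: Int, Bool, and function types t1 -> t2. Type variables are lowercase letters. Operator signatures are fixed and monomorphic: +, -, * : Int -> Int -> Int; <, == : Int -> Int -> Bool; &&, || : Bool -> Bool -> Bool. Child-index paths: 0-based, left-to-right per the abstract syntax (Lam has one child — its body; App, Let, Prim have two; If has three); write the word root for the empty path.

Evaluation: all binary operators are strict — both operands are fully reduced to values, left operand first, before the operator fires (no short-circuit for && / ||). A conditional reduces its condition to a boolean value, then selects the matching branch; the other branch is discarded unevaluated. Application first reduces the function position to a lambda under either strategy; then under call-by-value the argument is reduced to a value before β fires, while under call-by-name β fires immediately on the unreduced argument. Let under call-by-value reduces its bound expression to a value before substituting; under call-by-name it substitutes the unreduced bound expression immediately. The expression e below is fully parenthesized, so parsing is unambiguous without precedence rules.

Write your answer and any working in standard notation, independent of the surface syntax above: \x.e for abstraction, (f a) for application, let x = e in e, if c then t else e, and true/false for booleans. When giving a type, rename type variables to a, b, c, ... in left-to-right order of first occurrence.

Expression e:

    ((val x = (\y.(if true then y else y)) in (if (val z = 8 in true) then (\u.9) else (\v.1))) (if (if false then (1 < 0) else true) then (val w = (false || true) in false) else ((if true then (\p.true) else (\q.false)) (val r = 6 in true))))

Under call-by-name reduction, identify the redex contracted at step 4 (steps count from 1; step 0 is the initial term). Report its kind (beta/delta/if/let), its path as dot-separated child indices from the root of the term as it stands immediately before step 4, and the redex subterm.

Answer: beta at root : ((\u.9) (if (if false then (1 < 0) else true) then (let w = (false || true) in false) else ((if true then (\p.true) else (\q.false)) (let r = 6 in true))))

Derivation:
step 0: ((let x = (\y.(if true then y else y)) in (if (let z = 8 in true) then (\u.9) else (\v.1))) (if (if false then (1 < 0) else true) then (let w = (false || true) in false) else ((if true then (\p.true) else (\q.false)) (let r = 6 in true))))
step 1: [let@0] ((if (let z = 8 in true) then (\u.9) else (\v.1)) (if (if false then (1 < 0) else true) then (let w = (false || true) in false) else ((if true then (\p.true) else (\q.false)) (let r = 6 in true))))
step 2: [let@0.0] ((if true then (\u.9) else (\v.1)) (if (if false then (1 < 0) else true) then (let w = (false || true) in false) else ((if true then (\p.true) else (\q.false)) (let r = 6 in true))))
step 3: [if@0] ((\u.9) (if (if false then (1 < 0) else true) then (let w = (false || true) in false) else ((if true then (\p.true) else (\q.false)) (let r = 6 in true))))
step 4: [beta@root] 9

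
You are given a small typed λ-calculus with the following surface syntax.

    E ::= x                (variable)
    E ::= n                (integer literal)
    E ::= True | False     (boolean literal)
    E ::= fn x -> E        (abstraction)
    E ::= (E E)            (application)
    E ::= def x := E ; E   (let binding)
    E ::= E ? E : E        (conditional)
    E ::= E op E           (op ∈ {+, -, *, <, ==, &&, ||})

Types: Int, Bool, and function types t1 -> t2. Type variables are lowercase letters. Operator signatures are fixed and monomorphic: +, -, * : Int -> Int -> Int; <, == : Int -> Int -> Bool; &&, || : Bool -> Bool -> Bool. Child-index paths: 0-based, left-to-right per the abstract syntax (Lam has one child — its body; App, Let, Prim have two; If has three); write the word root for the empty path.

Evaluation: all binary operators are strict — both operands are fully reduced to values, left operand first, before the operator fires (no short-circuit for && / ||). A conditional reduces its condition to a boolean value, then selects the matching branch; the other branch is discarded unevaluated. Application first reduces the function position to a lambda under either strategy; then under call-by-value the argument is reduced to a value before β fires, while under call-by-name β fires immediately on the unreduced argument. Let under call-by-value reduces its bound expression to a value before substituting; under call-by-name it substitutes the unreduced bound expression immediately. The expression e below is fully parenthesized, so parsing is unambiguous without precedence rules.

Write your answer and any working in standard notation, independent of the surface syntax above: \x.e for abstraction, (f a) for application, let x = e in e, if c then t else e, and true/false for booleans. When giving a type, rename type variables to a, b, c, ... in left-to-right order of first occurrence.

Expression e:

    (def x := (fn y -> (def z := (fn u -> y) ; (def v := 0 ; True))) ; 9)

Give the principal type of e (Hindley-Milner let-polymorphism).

Trace:
y : a
\u._ : b -> a
let z : forall. b -> a
let v : Int
\y._ : a -> Bool
let x : forall. a -> Bool

Answer: Int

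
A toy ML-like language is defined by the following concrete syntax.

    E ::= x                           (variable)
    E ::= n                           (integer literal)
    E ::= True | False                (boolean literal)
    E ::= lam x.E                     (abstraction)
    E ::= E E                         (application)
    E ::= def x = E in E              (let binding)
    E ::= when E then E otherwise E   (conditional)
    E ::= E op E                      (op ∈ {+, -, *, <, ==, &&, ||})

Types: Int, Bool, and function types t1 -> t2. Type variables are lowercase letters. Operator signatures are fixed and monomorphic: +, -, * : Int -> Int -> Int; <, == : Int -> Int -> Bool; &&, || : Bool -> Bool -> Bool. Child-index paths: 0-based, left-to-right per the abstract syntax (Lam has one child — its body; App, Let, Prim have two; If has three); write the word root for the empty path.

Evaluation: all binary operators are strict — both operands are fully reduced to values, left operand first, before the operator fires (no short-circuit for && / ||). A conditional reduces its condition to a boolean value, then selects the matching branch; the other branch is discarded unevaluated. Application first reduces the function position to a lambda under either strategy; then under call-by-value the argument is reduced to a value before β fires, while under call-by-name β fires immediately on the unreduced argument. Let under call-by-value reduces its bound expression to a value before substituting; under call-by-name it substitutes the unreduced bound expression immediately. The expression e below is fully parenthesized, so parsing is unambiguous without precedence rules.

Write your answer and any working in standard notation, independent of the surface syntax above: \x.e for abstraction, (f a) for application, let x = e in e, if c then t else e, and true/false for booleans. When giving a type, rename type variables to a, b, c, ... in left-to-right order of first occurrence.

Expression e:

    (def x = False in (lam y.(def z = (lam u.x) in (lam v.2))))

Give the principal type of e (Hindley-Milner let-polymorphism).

Trace:
let x : Bool
x : Bool
\u._ : b -> Bool
let z : forall. b -> Bool
\v._ : c -> Int
\y._ : a -> c -> Int

Answer: a -> b -> Int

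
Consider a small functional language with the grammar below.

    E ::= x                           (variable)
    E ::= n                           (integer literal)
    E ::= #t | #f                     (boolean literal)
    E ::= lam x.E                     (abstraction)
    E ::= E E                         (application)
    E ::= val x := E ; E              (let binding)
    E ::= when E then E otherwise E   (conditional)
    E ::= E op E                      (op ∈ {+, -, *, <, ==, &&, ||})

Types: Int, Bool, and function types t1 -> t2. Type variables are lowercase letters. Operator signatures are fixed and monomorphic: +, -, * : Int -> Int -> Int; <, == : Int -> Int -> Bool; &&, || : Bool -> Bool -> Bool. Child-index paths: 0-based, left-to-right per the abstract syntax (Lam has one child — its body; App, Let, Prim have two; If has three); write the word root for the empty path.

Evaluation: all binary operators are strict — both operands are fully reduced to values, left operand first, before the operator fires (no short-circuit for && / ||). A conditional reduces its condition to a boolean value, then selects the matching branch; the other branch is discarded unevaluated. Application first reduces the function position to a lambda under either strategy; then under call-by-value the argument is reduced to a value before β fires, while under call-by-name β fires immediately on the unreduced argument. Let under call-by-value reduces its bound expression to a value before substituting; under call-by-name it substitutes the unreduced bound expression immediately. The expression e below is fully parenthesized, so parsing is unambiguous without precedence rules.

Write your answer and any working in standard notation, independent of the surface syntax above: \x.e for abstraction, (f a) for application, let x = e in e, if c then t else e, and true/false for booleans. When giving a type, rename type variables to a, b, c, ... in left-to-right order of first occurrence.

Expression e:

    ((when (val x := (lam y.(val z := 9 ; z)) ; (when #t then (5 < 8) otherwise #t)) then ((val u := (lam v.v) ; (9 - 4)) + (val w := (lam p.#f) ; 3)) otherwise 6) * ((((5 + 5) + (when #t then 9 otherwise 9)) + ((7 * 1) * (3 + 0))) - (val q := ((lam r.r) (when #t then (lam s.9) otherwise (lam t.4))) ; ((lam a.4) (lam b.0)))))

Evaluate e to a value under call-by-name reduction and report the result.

Derivation:
step 0: ((if (let x = (\y.(let z = 9 in z)) in (if true then (5 < 8) else true)) then ((let u = (\v.v) in (9 - 4)) + (let w = (\p.false) in 3)) else 6) * ((((5 + 5) + (if true then 9 else 9)) + ((7 * 1) * (3 + 0))) - (let q = ((\r.r) (if true then (\s.9) else (\t.4))) in ((\a.4) (\b.0)))))
step 1: [let@0.0] ((if (if true then (5 < 8) else true) then ((let u = (\v.v) in (9 - 4)) + (let w = (\p.false) in 3)) else 6) * ((((5 + 5) + (if true then 9 else 9)) + ((7 * 1) * (3 + 0))) - (let q = ((\r.r) (if true then (\s.9) else (\t.4))) in ((\a.4) (\b.0)))))
step 2: [if@0.0] ((if (5 < 8) then ((let u = (\v.v) in (9 - 4)) + (let w = (\p.false) in 3)) else 6) * ((((5 + 5) + (if true then 9 else 9)) + ((7 * 1) * (3 + 0))) - (let q = ((\r.r) (if true then (\s.9) else (\t.4))) in ((\a.4) (\b.0)))))
step 3: [delta@0.0] ((if true then ((let u = (\v.v) in (9 - 4)) + (let w = (\p.false) in 3)) else 6) * ((((5 + 5) + (if true then 9 else 9)) + ((7 * 1) * (3 + 0))) - (let q = ((\r.r) (if true then (\s.9) else (\t.4))) in ((\a.4) (\b.0)))))
step 4: [if@0] (((let u = (\v.v) in (9 - 4)) + (let w = (\p.false) in 3)) * ((((5 + 5) + (if true then 9 else 9)) + ((7 * 1) * (3 + 0))) - (let q = ((\r.r) (if true then (\s.9) else (\t.4))) in ((\a.4) (\b.0)))))
step 5: [let@0.0] (((9 - 4) + (let w = (\p.false) in 3)) * ((((5 + 5) + (if true then 9 else 9)) + ((7 * 1) * (3 + 0))) - (let q = ((\r.r) (if true then (\s.9) else (\t.4))) in ((\a.4) (\b.0)))))
step 6: [delta@0.0] ((5 + (let w = (\p.false) in 3)) * ((((5 + 5) + (if true then 9 else 9)) + ((7 * 1) * (3 + 0))) - (let q = ((\r.r) (if true then (\s.9) else (\t.4))) in ((\a.4) (\b.0)))))
step 7: [let@0.1] ((5 + 3) * ((((5 + 5) + (if true then 9 else 9)) + ((7 * 1) * (3 + 0))) - (let q = ((\r.r) (if true then (\s.9) else (\t.4))) in ((\a.4) (\b.0)))))
step 8: [delta@0] (8 * ((((5 + 5) + (if true then 9 else 9)) + ((7 * 1) * (3 + 0))) - (let q = ((\r.r) (if true then (\s.9) else (\t.4))) in ((\a.4) (\b.0)))))
step 9: [delta@1.0.0.0] (8 * (((10 + (if true then 9 else 9)) + ((7 * 1) * (3 + 0))) - (let q = ((\r.r) (if true then (\s.9) else (\t.4))) in ((\a.4) (\b.0)))))
step 10: [if@1.0.0.1] (8 * (((10 + 9) + ((7 * 1) * (3 + 0))) - (let q = ((\r.r) (if true then (\s.9) else (\t.4))) in ((\a.4) (\b.0)))))
step 11: [delta@1.0.0] (8 * ((19 + ((7 * 1) * (3 + 0))) - (let q = ((\r.r) (if true then (\s.9) else (\t.4))) in ((\a.4) (\b.0)))))
step 12: [delta@1.0.1.0] (8 * ((19 + (7 * (3 + 0))) - (let q = ((\r.r) (if true then (\s.9) else (\t.4))) in ((\a.4) (\b.0)))))
step 13: [delta@1.0.1.1] (8 * ((19 + (7 * 3)) - (let q = ((\r.r) (if true then (\s.9) else (\t.4))) in ((\a.4) (\b.0)))))
step 14: [delta@1.0.1] (8 * ((19 + 21) - (let q = ((\r.r) (if true then (\s.9) else (\t.4))) in ((\a.4) (\b.0)))))
step 15: [delta@1.0] (8 * (40 - (let q = ((\r.r) (if true then (\s.9) else (\t.4))) in ((\a.4) (\b.0)))))
step 16: [let@1.1] (8 * (40 - ((\a.4) (\b.0))))
step 17: [beta@1.1] (8 * (40 - 4))
step 18: [delta@1] (8 * 36)
step 19: [delta@root] 288

Answer: 288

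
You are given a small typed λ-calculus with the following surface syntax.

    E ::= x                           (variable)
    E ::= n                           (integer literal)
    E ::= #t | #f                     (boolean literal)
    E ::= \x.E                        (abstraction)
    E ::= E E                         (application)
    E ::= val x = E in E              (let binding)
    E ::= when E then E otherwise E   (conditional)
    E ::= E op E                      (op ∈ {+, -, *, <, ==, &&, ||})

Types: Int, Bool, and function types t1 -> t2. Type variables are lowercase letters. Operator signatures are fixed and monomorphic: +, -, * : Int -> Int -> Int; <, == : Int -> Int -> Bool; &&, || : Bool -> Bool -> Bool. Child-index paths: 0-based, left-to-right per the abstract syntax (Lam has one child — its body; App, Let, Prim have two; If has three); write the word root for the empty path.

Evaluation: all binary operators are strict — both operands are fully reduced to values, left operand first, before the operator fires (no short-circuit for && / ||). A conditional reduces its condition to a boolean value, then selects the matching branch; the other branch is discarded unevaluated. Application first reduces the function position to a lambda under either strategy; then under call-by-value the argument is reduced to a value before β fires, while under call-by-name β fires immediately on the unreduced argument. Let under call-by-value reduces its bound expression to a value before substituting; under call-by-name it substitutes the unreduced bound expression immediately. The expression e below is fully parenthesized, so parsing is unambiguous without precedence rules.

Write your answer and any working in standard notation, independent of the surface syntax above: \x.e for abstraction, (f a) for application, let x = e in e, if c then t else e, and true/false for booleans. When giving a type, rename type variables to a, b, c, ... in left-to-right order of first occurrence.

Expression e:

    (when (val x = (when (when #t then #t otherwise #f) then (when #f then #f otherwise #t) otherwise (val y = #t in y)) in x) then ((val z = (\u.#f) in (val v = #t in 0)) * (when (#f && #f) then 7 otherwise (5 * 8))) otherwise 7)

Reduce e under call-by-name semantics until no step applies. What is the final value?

Answer: 0

Working:
step 0: (if (let x = (if (if true then true else false) then (if false then false else true) else (let y = true in y)) in x) then ((let z = (\u.false) in (let v = true in 0)) * (if (false && false) then 7 else (5 * 8))) else 7)
step 1: [let@0] (if (if (if true then true else false) then (if false then false else true) else (let y = true in y)) then ((let z = (\u.false) in (let v = true in 0)) * (if (false && false) then 7 else (5 * 8))) else 7)
step 2: [if@0.0] (if (if true then (if false then false else true) else (let y = true in y)) then ((let z = (\u.false) in (let v = true in 0)) * (if (false && false) then 7 else (5 * 8))) else 7)
step 3: [if@0] (if (if false then false else true) then ((let z = (\u.false) in (let v = true in 0)) * (if (false && false) then 7 else (5 * 8))) else 7)
step 4: [if@0] (if true then ((let z = (\u.false) in (let v = true in 0)) * (if (false && false) then 7 else (5 * 8))) else 7)
step 5: [if@root] ((let z = (\u.false) in (let v = true in 0)) * (if (false && false) then 7 else (5 * 8)))
step 6: [let@0] ((let v = true in 0) * (if (false && false) then 7 else (5 * 8)))
step 7: [let@0] (0 * (if (false && false) then 7 else (5 * 8)))
step 8: [delta@1.0] (0 * (if false then 7 else (5 * 8)))
step 9: [if@1] (0 * (5 * 8))
step 10: [delta@1] (0 * 40)
step 11: [delta@root] 0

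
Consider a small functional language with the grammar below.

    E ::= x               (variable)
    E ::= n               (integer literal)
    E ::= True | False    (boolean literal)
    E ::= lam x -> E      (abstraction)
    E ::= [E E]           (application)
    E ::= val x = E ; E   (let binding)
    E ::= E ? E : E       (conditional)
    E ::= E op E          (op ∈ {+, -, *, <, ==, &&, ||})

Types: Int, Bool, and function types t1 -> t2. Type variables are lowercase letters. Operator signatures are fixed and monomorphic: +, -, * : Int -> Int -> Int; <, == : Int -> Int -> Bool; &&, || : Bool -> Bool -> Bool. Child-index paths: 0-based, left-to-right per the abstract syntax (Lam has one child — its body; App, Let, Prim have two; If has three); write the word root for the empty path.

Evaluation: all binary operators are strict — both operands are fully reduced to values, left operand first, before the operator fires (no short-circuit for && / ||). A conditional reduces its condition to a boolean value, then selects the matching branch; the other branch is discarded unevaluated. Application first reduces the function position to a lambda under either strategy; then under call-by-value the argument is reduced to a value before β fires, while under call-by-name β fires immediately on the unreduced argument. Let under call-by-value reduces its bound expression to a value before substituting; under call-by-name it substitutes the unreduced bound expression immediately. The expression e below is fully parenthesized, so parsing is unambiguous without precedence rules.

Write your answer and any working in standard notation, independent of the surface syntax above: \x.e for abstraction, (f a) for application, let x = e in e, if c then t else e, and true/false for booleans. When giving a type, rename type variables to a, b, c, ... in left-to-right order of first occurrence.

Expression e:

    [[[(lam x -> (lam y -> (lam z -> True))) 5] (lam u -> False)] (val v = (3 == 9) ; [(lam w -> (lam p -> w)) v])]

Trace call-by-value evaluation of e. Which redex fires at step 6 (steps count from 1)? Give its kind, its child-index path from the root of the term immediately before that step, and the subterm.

Trace:
step 0: ((((\x.(\y.(\z.true))) 5) (\u.false)) (let v = (3 == 9) in ((\w.(\p.w)) v)))
step 1: [beta@0.0] (((\y.(\z.true)) (\u.false)) (let v = (3 == 9) in ((\w.(\p.w)) v)))
step 2: [beta@0] ((\z.true) (let v = (3 == 9) in ((\w.(\p.w)) v)))
step 3: [delta@1.0] ((\z.true) (let v = false in ((\w.(\p.w)) v)))
step 4: [let@1] ((\z.true) ((\w.(\p.w)) false))
step 5: [beta@1] ((\z.true) (\p.false))
step 6: [beta@root] true

Answer: beta at root : ((\z.true) (\p.false))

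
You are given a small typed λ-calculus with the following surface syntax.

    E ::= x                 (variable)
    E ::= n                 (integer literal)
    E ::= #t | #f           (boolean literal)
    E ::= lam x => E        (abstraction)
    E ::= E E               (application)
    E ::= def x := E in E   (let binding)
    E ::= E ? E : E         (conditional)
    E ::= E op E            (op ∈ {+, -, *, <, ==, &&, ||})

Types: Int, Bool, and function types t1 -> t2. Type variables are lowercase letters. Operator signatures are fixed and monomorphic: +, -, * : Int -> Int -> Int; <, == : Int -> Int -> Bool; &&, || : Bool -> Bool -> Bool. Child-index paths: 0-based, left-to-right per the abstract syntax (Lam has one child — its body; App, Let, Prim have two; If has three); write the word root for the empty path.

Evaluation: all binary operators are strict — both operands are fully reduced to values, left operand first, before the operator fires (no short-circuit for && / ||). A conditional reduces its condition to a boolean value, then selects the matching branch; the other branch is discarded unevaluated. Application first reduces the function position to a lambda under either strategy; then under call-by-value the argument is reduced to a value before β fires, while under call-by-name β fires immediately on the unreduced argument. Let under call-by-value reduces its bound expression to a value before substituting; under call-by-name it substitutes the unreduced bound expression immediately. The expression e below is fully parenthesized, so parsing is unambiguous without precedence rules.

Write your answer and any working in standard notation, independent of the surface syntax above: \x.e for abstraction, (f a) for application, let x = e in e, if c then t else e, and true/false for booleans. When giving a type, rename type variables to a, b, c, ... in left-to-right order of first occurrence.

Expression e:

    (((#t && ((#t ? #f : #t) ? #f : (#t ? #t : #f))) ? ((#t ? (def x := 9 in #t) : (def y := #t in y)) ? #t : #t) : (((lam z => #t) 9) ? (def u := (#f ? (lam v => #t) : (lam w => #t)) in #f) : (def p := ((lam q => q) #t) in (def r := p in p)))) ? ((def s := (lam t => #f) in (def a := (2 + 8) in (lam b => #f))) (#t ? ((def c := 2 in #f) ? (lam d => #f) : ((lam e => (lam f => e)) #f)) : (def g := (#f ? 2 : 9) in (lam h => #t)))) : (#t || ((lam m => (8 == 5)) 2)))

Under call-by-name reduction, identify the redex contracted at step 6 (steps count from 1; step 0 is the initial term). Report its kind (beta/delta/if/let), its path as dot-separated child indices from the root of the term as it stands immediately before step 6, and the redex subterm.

Working:
step 0: (if (if (true && (if (if true then false else true) then false else (if true then true else false))) then (if (if true then (let x = 9 in true) else (let y = true in y)) then true else true) else (if ((\z.true) 9) then (let u = (if false then (\v.true) else (\w.true)) in false) else (let p = ((\q.q) true) in (let r = p in p)))) then ((let s = (\t.false) in (let a = (2 + 8) in (\b.false))) (if true then (if (let c = 2 in false) then (\d.false) else ((\e.(\f.e)) false)) else (let g = (if false then 2 else 9) in (\h.true)))) else (true || ((\m.(8 == 5)) 2)))
step 1: [if@0.0.1.0] (if (if (true && (if false then false else (if true then true else false))) then (if (if true then (let x = 9 in true) else (let y = true in y)) then true else true) else (if ((\z.true) 9) then (let u = (if false then (\v.true) else (\w.true)) in false) else (let p = ((\q.q) true) in (let r = p in p)))) then ((let s = (\t.false) in (let a = (2 + 8) in (\b.false))) (if true then (if (let c = 2 in false) then (\d.false) else ((\e.(\f.e)) false)) else (let g = (if false then 2 else 9) in (\h.true)))) else (true || ((\m.(8 == 5)) 2)))
step 2: [if@0.0.1] (if (if (true && (if true then true else false)) then (if (if true then (let x = 9 in true) else (let y = true in y)) then true else true) else (if ((\z.true) 9) then (let u = (if false then (\v.true) else (\w.true)) in false) else (let p = ((\q.q) true) in (let r = p in p)))) then ((let s = (\t.false) in (let a = (2 + 8) in (\b.false))) (if true then (if (let c = 2 in false) then (\d.false) else ((\e.(\f.e)) false)) else (let g = (if false then 2 else 9) in (\h.true)))) else (true || ((\m.(8 == 5)) 2)))
step 3: [if@0.0.1] (if (if (true && true) then (if (if true then (let x = 9 in true) else (let y = true in y)) then true else true) else (if ((\z.true) 9) then (let u = (if false then (\v.true) else (\w.true)) in false) else (let p = ((\q.q) true) in (let r = p in p)))) then ((let s = (\t.false) in (let a = (2 + 8) in (\b.false))) (if true then (if (let c = 2 in false) then (\d.false) else ((\e.(\f.e)) false)) else (let g = (if false then 2 else 9) in (\h.true)))) else (true || ((\m.(8 == 5)) 2)))
step 4: [delta@0.0] (if (if true then (if (if true then (let x = 9 in true) else (let y = true in y)) then true else true) else (if ((\z.true) 9) then (let u = (if false then (\v.true) else (\w.true)) in false) else (let p = ((\q.q) true) in (let r = p in p)))) then ((let s = (\t.false) in (let a = (2 + 8) in (\b.false))) (if true then (if (let c = 2 in false) then (\d.false) else ((\e.(\f.e)) false)) else (let g = (if false then 2 else 9) in (\h.true)))) else (true || ((\m.(8 == 5)) 2)))
step 5: [if@0] (if (if (if true then (let x = 9 in true) else (let y = true in y)) then true else true) then ((let s = (\t.false) in (let a = (2 + 8) in (\b.false))) (if true then (if (let c = 2 in false) then (\d.false) else ((\e.(\f.e)) false)) else (let g = (if false then 2 else 9) in (\h.true)))) else (true || ((\m.(8 == 5)) 2)))
step 6: [if@0.0] (if (if (let x = 9 in true) then true else true) then ((let s = (\t.false) in (let a = (2 + 8) in (\b.false))) (if true then (if (let c = 2 in false) then (\d.false) else ((\e.(\f.e)) false)) else (let g = (if false then 2 else 9) in (\h.true)))) else (true || ((\m.(8 == 5)) 2)))

Answer: if at 0.0 : (if true then (let x = 9 in true) else (let y = true in y))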